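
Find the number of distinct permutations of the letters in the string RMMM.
4! / (1! × 3!) = 4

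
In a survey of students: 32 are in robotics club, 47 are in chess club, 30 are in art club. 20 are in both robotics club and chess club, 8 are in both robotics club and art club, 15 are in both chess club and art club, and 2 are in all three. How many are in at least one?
|A∪B∪C| = 32+47+30-20-8-15+2 = 68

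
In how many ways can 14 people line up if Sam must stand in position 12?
Fix one position: (14-1)! = 6227020800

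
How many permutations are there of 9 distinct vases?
9! = 362880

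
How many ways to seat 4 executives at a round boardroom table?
Circular: fix one position, arrange the rest. (4-1)! = 6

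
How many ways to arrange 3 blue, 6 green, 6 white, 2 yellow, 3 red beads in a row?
20! / (3! × 6! × 6! × 2! × 3!) = 65181916800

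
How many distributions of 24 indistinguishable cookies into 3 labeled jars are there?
C(24+3-1, 3-1) = C(26, 2) = 325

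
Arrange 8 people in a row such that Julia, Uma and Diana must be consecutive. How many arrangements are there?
Treat the 3 as one block: (8-3+1)! × 3! = 720 × 6 = 4320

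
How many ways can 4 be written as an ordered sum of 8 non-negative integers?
C(4+8-1, 8-1) = C(11, 7) = 330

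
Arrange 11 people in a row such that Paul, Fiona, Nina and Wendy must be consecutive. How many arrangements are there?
Treat the 4 as one block: (11-4+1)! × 4! = 40320 × 24 = 967680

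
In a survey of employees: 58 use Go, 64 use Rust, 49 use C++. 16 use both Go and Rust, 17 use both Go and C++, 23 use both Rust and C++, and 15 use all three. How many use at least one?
|A∪B∪C| = 58+64+49-16-17-23+15 = 130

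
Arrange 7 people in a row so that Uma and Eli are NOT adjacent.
Total - adjacent = 7! - (7-1)!×2 = 5040 - 1440 = 3600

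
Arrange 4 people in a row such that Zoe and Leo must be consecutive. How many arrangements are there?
Treat the 2 as one block: (4-2+1)! × 2! = 6 × 2 = 12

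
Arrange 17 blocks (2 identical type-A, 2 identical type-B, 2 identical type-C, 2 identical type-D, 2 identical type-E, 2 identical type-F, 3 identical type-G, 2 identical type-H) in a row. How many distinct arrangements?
17! / (2! × 2! × 2! × 2! × 2! × 2! × 3! × 2!) = 463134672000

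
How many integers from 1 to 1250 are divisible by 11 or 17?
⌊1250/11⌋ + ⌊1250/17⌋ - ⌊1250/187⌋ = 113 + 73 - 6 = 180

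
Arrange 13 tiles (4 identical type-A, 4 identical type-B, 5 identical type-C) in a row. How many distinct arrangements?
13! / (4! × 4! × 5!) = 90090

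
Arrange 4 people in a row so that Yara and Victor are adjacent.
Treat as block: (4-1)! × 2! = 6 × 2 = 12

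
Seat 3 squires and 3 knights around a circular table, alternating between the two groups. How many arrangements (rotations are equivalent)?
Fix one of the squires: (3-1)! ways for the remaining squires, × 3! ways for the knights = 2 × 6 = 12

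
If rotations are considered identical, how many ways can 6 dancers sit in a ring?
Circular: fix one position, arrange the rest. (6-1)! = 120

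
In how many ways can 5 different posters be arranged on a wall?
5! = 120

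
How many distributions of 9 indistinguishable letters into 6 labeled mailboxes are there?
C(9+6-1, 6-1) = C(14, 5) = 2002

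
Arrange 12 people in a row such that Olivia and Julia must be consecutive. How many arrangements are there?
Treat the 2 as one block: (12-2+1)! × 2! = 39916800 × 2 = 79833600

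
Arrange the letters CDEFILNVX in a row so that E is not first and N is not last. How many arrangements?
By inclusion-exclusion: 9! - 2×(9-1)! + (9-2)! = 362880 - 80640 + 5040 = 287280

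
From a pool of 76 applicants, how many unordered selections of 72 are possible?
C(76,72) = 76!/(72!×4!) = 1282975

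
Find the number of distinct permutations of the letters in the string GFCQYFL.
7! / (1! × 1! × 1! × 2! × 1! × 1!) = 2520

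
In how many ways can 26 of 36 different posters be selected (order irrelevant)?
C(36,26) = 36!/(26!×10!) = 254186856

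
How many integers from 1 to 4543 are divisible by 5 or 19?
⌊4543/5⌋ + ⌊4543/19⌋ - ⌊4543/95⌋ = 908 + 239 - 47 = 1100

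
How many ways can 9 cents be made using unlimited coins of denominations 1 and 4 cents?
Coefficient of x^9 in 1/(1-x^1) · 1/(1-x^4). Use j coins of 4 for j = 0..⌊9/4⌋ = 2, the rest in 1s: 2 + 1 = 3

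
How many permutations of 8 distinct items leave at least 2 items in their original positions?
Exactly j fixed points: C(8,j)·!(8-j); sum over j ≥ 2 (derangement numbers via !m = (m-1)·(!(m-1) + !(m-2)): !0..!6 = 1, 0, 1, 2, 9, 44, 265). Σ_{j=2}^{8} C(8,j)·!(8-j) = C(8,2)·!6 + C(8,3)·!5 + C(8,4)·!4 + C(8,5)·!3 + C(8,6)·!2 + C(8,7)·!1 + C(8,8)·!0 = 28·265 + 56·44 + 70·9 + 56·2 + 28·1 + 8·0 + 1·1 = 10655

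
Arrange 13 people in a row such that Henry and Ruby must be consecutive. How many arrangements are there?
Treat the 2 as one block: (13-2+1)! × 2! = 479001600 × 2 = 958003200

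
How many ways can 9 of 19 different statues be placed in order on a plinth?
P(19,9) = 19!/(19-9)! = 33522128640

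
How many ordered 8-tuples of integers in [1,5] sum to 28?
Coefficient of x^28 in (x + x² + ... + x^5)^8. By inclusion-exclusion on dice exceeding 5: Σ_j (-1)^j C(8,j)·C(28-1-5j, 7) = C(8,0)·C(27,7) - C(8,1)·C(22,7) + C(8,2)·C(17,7) - C(8,3)·C(12,7) + C(8,4)·C(7,7) = 1·888030 - 8·170544 + 28·19448 - 56·792 + 70·1 = 23940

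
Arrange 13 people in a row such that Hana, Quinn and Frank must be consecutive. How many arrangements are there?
Treat the 3 as one block: (13-3+1)! × 3! = 39916800 × 6 = 239500800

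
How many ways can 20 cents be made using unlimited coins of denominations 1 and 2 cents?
Coefficient of x^20 in 1/(1-x^1) · 1/(1-x^2). Use j coins of 2 for j = 0..⌊20/2⌋ = 10, the rest in 1s: 10 + 1 = 11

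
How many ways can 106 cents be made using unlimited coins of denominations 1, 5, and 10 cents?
Coefficient of x^106 in 1/(1-x^1) · 1/(1-x^5) · 1/(1-x^10). Case on j = number of 10-cent coins (j = 0..10); remainder r = 106 - 10j is made from {1,5} in ⌊r/5⌋+1 ways. r = 106, 96, 86, 76, 66, 56, 46, 36, 26, 16, 6 → 22 + 20 + 18 + 16 + 14 + 12 + 10 + 8 + 6 + 4 + 2 = 132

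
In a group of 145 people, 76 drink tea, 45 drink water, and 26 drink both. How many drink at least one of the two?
|A∪B| = |A| + |B| - |A∩B| = 76 + 45 - 26 = 95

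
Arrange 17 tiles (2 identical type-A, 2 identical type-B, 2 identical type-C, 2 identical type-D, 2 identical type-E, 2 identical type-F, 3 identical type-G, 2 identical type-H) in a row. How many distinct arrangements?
17! / (2! × 2! × 2! × 2! × 2! × 2! × 3! × 2!) = 463134672000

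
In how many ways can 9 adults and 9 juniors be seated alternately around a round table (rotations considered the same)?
Fix one of the adults: (9-1)! ways for the remaining adults, × 9! ways for the juniors = 40320 × 362880 = 14631321600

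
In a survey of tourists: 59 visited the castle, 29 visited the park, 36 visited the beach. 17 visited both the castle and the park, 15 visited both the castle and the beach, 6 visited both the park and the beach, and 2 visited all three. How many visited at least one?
|A∪B∪C| = 59+29+36-17-15-6+2 = 88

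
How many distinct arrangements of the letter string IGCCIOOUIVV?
11! / (3! × 2! × 2! × 1! × 2! × 1!) = 831600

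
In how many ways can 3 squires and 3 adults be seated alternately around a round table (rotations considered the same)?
Fix one of the squires: (3-1)! ways for the remaining squires, × 3! ways for the adults = 2 × 6 = 12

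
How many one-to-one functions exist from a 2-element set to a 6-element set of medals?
P(6,2) = 6!/(6-2)! = 30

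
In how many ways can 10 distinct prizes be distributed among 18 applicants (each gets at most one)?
P(18,10) = 18!/(18-10)! = 158789030400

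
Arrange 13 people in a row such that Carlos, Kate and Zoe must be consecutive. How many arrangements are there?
Treat the 3 as one block: (13-3+1)! × 3! = 39916800 × 6 = 239500800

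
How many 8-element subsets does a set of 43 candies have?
C(43,8) = 43!/(8!×35!) = 145008513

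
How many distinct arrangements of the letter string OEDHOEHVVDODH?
13! / (2! × 2! × 3! × 3! × 3!) = 7207200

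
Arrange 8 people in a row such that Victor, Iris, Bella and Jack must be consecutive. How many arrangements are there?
Treat the 4 as one block: (8-4+1)! × 4! = 120 × 24 = 2880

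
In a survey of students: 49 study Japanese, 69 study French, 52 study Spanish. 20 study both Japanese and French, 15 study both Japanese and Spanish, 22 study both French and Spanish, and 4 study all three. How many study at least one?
|A∪B∪C| = 49+69+52-20-15-22+4 = 117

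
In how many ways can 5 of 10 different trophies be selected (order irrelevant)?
C(10,5) = 10!/(5!×5!) = 252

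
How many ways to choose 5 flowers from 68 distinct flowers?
C(68,5) = 68!/(5!×63!) = 10424128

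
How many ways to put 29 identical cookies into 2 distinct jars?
C(29+2-1, 2-1) = C(30, 1) = 30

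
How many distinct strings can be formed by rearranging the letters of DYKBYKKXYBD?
11! / (3! × 1! × 2! × 2! × 3!) = 277200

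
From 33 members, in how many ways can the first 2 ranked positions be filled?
P(33,2) = 33!/(33-2)! = 1056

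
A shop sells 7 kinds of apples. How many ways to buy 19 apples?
C(19+7-1, 7-1) = C(25, 6) = 177100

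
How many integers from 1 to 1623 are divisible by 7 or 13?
⌊1623/7⌋ + ⌊1623/13⌋ - ⌊1623/91⌋ = 231 + 124 - 17 = 338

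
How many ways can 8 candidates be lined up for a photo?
8! = 40320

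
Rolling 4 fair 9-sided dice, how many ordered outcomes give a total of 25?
Coefficient of x^25 in (x + x² + ... + x^9)^4. By inclusion-exclusion on dice exceeding 9: Σ_j (-1)^j C(4,j)·C(25-1-9j, 3) = C(4,0)·C(24,3) - C(4,1)·C(15,3) + C(4,2)·C(6,3) = 1·2024 - 4·455 + 6·20 = 324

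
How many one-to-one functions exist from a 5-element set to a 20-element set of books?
P(20,5) = 20!/(20-5)! = 1860480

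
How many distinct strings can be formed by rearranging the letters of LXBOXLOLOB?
10! / (2! × 2! × 3! × 3!) = 25200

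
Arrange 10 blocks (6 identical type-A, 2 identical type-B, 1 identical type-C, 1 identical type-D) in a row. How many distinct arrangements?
10! / (6! × 2! × 1! × 1!) = 2520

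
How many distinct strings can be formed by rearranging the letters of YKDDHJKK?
8! / (2! × 3! × 1! × 1! × 1!) = 3360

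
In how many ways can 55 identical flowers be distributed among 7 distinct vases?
C(55+7-1, 7-1) = C(61, 6) = 55525372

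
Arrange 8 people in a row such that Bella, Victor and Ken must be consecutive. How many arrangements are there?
Treat the 3 as one block: (8-3+1)! × 3! = 720 × 6 = 4320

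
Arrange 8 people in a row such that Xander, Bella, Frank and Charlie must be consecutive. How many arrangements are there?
Treat the 4 as one block: (8-4+1)! × 4! = 120 × 24 = 2880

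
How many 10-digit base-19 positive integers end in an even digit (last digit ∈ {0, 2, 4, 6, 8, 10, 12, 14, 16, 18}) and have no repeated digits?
Last∈{0,2,4,6,8,10,12,14,16,18}. Last=0: 17643225600. Last nonzero: 9×17×P(17,8) = 149967417600. Total = 167610643200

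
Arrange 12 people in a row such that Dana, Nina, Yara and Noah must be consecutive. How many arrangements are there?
Treat the 4 as one block: (12-4+1)! × 4! = 362880 × 24 = 8709120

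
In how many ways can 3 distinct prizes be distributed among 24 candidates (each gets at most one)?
P(24,3) = 24!/(24-3)! = 12144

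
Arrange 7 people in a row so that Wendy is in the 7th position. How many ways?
Fix one position: (7-1)! = 720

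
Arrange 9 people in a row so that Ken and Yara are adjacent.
Treat as block: (9-1)! × 2! = 40320 × 2 = 80640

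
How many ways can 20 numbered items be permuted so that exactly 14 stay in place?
Choose the 14 fixed points C(20,14) = 38760, derange the rest: !6 = Σ_{j=0}^{6} (-1)^j·6!/j! = 720 - 720 + 360 - 120 + 30 - 6 + 1 = 265. Product = 38760 × 265 = 10271400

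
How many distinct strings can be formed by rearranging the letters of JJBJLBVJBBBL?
12! / (2! × 1! × 4! × 5!) = 83160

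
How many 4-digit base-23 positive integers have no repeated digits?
First digit: 22 choices (nonzero). Then descending: 22 × 22 × 21 × 20 = 203280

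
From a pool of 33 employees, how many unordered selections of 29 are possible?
C(33,29) = 33!/(29!×4!) = 40920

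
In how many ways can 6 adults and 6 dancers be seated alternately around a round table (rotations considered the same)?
Fix one of the adults: (6-1)! ways for the remaining adults, × 6! ways for the dancers = 120 × 720 = 86400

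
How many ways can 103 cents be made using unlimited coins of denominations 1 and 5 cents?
Coefficient of x^103 in 1/(1-x^1) · 1/(1-x^5). Use j coins of 5 for j = 0..⌊103/5⌋ = 20, the rest in 1s: 20 + 1 = 21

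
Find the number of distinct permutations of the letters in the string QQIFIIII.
8! / (1! × 5! × 2!) = 168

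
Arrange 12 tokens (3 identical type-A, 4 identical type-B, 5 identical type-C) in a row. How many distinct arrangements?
12! / (3! × 4! × 5!) = 27720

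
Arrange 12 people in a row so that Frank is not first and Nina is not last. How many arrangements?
By inclusion-exclusion: 12! - 2×(12-1)! + (12-2)! = 479001600 - 79833600 + 3628800 = 402796800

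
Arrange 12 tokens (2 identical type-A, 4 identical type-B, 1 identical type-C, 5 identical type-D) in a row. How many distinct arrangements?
12! / (2! × 4! × 1! × 5!) = 83160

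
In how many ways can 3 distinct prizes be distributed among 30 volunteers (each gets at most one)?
P(30,3) = 30!/(30-3)! = 24360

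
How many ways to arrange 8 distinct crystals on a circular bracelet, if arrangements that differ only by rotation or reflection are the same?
(8-1)!/2 = 5040/2 = 2520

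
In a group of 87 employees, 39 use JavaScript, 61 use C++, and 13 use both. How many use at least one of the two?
|A∪B| = |A| + |B| - |A∩B| = 39 + 61 - 13 = 87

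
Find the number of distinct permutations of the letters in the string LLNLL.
5! / (1! × 4!) = 5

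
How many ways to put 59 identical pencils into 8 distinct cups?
C(59+8-1, 8-1) = C(66, 7) = 778789440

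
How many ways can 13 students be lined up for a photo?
13! = 6227020800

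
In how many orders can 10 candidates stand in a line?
10! = 3628800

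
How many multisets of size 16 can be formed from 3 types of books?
C(16+3-1, 3-1) = C(18, 2) = 153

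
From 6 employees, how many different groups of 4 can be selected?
C(6,4) = 6!/(4!×2!) = 15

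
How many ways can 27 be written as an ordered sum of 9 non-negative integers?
C(27+9-1, 9-1) = C(35, 8) = 23535820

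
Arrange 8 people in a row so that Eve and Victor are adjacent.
Treat as block: (8-1)! × 2! = 5040 × 2 = 10080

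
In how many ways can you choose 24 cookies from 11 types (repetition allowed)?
C(24+11-1, 11-1) = C(34, 10) = 131128140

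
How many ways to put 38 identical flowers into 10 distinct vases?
C(38+10-1, 10-1) = C(47, 9) = 1362649145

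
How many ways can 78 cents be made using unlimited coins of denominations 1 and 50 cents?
Coefficient of x^78 in 1/(1-x^1) · 1/(1-x^50). Use j coins of 50 for j = 0..⌊78/50⌋ = 1, the rest in 1s: 1 + 1 = 2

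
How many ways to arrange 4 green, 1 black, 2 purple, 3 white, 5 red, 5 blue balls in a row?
20! / (4! × 1! × 2! × 3! × 5! × 5!) = 586637251200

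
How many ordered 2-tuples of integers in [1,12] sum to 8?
Coefficient of x^8 in (x + x² + ... + x^12)^2. By inclusion-exclusion on dice exceeding 12: Σ_j (-1)^j C(2,j)·C(8-1-12j, 1) = C(2,0)·C(7,1) = 1·7 = 7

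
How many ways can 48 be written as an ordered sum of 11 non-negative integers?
C(48+11-1, 11-1) = C(58, 10) = 52179482355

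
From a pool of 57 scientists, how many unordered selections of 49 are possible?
C(57,49) = 57!/(49!×8!) = 1652411475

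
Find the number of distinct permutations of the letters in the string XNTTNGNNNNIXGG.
14! / (2! × 1! × 3! × 6! × 2!) = 5045040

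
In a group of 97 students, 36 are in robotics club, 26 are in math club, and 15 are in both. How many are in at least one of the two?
|A∪B| = |A| + |B| - |A∩B| = 36 + 26 - 15 = 47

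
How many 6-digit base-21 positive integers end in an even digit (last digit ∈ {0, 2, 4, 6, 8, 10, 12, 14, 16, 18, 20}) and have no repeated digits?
Last∈{0,2,4,6,8,10,12,14,16,18,20}. Last=0: 1860480. Last nonzero: 10×19×P(19,4) = 17674560. Total = 19535040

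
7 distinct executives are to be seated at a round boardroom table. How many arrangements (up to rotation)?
Circular: fix one position, arrange the rest. (7-1)! = 720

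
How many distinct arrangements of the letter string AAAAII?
6! / (2! × 4!) = 15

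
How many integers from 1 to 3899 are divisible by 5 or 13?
⌊3899/5⌋ + ⌊3899/13⌋ - ⌊3899/65⌋ = 779 + 299 - 59 = 1019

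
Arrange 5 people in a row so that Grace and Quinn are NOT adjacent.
Total - adjacent = 5! - (5-1)!×2 = 120 - 48 = 72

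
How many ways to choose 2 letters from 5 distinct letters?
C(5,2) = 5!/(2!×3!) = 10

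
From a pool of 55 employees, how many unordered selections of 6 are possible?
C(55,6) = 55!/(6!×49!) = 28989675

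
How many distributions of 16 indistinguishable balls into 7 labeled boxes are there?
C(16+7-1, 7-1) = C(22, 6) = 74613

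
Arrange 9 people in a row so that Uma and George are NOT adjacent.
Total - adjacent = 9! - (9-1)!×2 = 362880 - 80640 = 282240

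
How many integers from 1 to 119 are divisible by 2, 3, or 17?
⌊119/2⌋+⌊119/3⌋+⌊119/17⌋ - ⌊119/6⌋-⌊119/34⌋-⌊119/51⌋ + ⌊119/102⌋ = 59+39+7 - 19-3-2 + 1 = 82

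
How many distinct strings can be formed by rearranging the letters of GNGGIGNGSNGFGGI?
15! / (3! × 1! × 1! × 8! × 2!) = 2702700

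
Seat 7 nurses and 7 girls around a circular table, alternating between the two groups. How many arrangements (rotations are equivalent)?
Fix one of the nurses: (7-1)! ways for the remaining nurses, × 7! ways for the girls = 720 × 5040 = 3628800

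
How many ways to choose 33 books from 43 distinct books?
C(43,33) = 43!/(33!×10!) = 1917334783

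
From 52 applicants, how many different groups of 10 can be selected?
C(52,10) = 52!/(10!×42!) = 15820024220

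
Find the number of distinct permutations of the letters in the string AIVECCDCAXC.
11! / (1! × 1! × 2! × 1! × 4! × 1! × 1!) = 831600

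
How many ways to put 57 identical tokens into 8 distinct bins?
C(57+8-1, 8-1) = C(64, 7) = 621216192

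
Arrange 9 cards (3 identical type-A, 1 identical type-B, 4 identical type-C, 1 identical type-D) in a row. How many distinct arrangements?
9! / (3! × 1! × 4! × 1!) = 2520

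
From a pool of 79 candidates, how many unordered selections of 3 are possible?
C(79,3) = 79!/(3!×76!) = 79079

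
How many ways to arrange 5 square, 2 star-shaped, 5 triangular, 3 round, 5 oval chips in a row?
20! / (5! × 2! × 5! × 3! × 5!) = 117327450240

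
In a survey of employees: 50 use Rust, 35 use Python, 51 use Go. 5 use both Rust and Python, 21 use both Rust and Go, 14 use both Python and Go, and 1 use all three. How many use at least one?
|A∪B∪C| = 50+35+51-5-21-14+1 = 97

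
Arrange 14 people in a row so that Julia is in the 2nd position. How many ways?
Fix one position: (14-1)! = 6227020800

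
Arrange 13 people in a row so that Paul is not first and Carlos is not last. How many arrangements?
By inclusion-exclusion: 13! - 2×(13-1)! + (13-2)! = 6227020800 - 958003200 + 39916800 = 5308934400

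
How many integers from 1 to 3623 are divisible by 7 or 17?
⌊3623/7⌋ + ⌊3623/17⌋ - ⌊3623/119⌋ = 517 + 213 - 30 = 700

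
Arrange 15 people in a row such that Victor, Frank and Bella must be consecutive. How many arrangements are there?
Treat the 3 as one block: (15-3+1)! × 3! = 6227020800 × 6 = 37362124800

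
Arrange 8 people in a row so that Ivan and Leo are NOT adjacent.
Total - adjacent = 8! - (8-1)!×2 = 40320 - 10080 = 30240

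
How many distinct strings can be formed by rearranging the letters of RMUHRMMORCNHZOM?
15! / (2! × 1! × 2! × 4! × 1! × 1! × 1! × 3!) = 2270268000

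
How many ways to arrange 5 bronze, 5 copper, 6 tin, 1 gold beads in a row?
17! / (5! × 5! × 6! × 1!) = 34306272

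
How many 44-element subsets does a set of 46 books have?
C(46,44) = 46!/(44!×2!) = 1035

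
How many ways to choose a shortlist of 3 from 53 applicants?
C(53,3) = 53!/(3!×50!) = 23426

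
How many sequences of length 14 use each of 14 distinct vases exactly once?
14! = 87178291200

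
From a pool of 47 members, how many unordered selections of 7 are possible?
C(47,7) = 47!/(7!×40!) = 62891499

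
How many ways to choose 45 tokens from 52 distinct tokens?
C(52,45) = 52!/(45!×7!) = 133784560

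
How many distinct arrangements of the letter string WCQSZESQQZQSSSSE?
16! / (2! × 6! × 2! × 1! × 4! × 1!) = 302702400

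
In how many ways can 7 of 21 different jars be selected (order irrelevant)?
C(21,7) = 21!/(7!×14!) = 116280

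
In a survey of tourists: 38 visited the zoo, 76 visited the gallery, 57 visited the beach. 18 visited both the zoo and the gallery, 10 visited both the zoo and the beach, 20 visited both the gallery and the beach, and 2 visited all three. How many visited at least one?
|A∪B∪C| = 38+76+57-18-10-20+2 = 125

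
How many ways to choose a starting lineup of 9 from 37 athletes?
C(37,9) = 37!/(9!×28!) = 124403620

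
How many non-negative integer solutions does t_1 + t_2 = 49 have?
C(49+2-1, 2-1) = C(50, 1) = 50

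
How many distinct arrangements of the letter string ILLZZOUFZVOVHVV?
15! / (3! × 4! × 2! × 1! × 1! × 1! × 1! × 2!) = 2270268000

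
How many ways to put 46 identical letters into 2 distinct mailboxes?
C(46+2-1, 2-1) = C(47, 1) = 47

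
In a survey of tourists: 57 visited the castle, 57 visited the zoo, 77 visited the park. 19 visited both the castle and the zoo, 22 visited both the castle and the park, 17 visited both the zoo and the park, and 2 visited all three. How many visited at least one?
|A∪B∪C| = 57+57+77-19-22-17+2 = 135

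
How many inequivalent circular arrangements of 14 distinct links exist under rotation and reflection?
(14-1)!/2 = 6227020800/2 = 3113510400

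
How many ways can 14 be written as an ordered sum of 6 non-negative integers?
C(14+6-1, 6-1) = C(19, 5) = 11628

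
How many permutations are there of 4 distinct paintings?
4! = 24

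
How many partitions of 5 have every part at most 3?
Let r_j(i) = number of partitions of i into parts ≤ j, for i = 0..5. r_1(i) = 1 for all i; r_j(i) = r_{j-1}(i) + r_j(i-j). Rows j = 2..3: ≤2: 1 1 2 2 3 3; ≤3: 1 1 2 3 4 5. r_3(5) = 5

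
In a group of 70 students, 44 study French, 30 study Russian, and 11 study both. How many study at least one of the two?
|A∪B| = |A| + |B| - |A∩B| = 44 + 30 - 11 = 63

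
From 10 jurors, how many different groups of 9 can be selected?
C(10,9) = 10!/(9!×1!) = 10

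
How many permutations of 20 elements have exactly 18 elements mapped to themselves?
Choose the 18 fixed points C(20,18) = 190, derange the rest: !2 = Σ_{j=0}^{2} (-1)^j·2!/j! = 2 - 2 + 1 = 1. Product = 190 × 1 = 190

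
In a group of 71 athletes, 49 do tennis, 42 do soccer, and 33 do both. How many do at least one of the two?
|A∪B| = |A| + |B| - |A∩B| = 49 + 42 - 33 = 58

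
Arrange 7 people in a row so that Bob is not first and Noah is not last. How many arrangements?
By inclusion-exclusion: 7! - 2×(7-1)! + (7-2)! = 5040 - 1440 + 120 = 3720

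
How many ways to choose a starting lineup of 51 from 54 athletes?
C(54,51) = 54!/(51!×3!) = 24804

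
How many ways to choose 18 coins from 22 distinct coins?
C(22,18) = 22!/(18!×4!) = 7315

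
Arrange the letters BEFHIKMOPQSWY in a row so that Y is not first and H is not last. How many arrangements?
By inclusion-exclusion: 13! - 2×(13-1)! + (13-2)! = 6227020800 - 958003200 + 39916800 = 5308934400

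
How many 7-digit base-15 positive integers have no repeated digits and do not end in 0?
Last digit: 14 nonzero choices. First digit: 13 (nonzero, ≠last). Middle 5: P(13,5) = 154440. Total = 28108080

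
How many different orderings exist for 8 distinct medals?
8! = 40320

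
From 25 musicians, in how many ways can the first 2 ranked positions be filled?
P(25,2) = 25!/(25-2)! = 600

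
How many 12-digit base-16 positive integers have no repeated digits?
First digit: 15 choices (nonzero). Then descending: 15 × 15 × 14 × 13 × 12 × 11 × 10 × 9 × 8 × 7 × 6 × 5 = 817296480000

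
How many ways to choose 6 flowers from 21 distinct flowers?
C(21,6) = 21!/(6!×15!) = 54264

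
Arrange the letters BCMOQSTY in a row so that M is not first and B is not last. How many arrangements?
By inclusion-exclusion: 8! - 2×(8-1)! + (8-2)! = 40320 - 10080 + 720 = 30960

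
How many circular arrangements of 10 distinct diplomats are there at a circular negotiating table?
Circular: fix one position, arrange the rest. (10-1)! = 362880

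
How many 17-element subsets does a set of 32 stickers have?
C(32,17) = 32!/(17!×15!) = 565722720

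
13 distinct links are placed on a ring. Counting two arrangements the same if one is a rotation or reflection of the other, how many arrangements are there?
(13-1)!/2 = 479001600/2 = 239500800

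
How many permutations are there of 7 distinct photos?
7! = 5040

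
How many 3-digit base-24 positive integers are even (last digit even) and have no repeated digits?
Last∈{0,2,4,6,8,10,12,14,16,18,20,22}. Last=0: 506. Last nonzero: 11×22×P(22,1) = 5324. Total = 5830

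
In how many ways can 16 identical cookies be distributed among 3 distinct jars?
C(16+3-1, 3-1) = C(18, 2) = 153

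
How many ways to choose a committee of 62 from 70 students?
C(70,62) = 70!/(62!×8!) = 9440350920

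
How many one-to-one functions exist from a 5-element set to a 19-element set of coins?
P(19,5) = 19!/(19-5)! = 1395360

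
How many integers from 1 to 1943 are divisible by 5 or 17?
⌊1943/5⌋ + ⌊1943/17⌋ - ⌊1943/85⌋ = 388 + 114 - 22 = 480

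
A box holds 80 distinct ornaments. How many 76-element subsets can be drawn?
C(80,76) = 80!/(76!×4!) = 1581580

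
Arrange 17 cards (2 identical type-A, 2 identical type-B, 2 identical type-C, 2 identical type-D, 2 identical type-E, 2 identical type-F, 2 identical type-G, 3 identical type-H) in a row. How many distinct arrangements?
17! / (2! × 2! × 2! × 2! × 2! × 2! × 2! × 3!) = 463134672000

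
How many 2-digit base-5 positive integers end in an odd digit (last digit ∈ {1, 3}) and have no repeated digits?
Last∈{1,3}. Last=0: 0. Last nonzero: 2×3×P(3,0) = 6. Total = 6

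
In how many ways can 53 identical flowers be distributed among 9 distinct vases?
C(53+9-1, 9-1) = C(61, 8) = 2944827765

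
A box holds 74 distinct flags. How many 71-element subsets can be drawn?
C(74,71) = 74!/(71!×3!) = 64824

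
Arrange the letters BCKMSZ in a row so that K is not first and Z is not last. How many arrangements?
By inclusion-exclusion: 6! - 2×(6-1)! + (6-2)! = 720 - 240 + 24 = 504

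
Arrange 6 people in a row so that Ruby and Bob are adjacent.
Treat as block: (6-1)! × 2! = 120 × 2 = 240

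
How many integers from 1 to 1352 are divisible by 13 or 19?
⌊1352/13⌋ + ⌊1352/19⌋ - ⌊1352/247⌋ = 104 + 71 - 5 = 170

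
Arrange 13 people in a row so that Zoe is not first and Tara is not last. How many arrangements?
By inclusion-exclusion: 13! - 2×(13-1)! + (13-2)! = 6227020800 - 958003200 + 39916800 = 5308934400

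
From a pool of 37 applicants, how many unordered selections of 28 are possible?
C(37,28) = 37!/(28!×9!) = 124403620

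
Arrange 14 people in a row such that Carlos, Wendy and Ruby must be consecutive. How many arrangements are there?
Treat the 3 as one block: (14-3+1)! × 3! = 479001600 × 6 = 2874009600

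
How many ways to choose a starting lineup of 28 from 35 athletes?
C(35,28) = 35!/(28!×7!) = 6724520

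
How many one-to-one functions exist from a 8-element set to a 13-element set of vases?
P(13,8) = 13!/(13-8)! = 51891840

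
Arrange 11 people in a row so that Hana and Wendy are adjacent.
Treat as block: (11-1)! × 2! = 3628800 × 2 = 7257600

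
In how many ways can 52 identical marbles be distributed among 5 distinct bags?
C(52+5-1, 5-1) = C(56, 4) = 367290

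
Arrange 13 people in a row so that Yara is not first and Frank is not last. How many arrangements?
By inclusion-exclusion: 13! - 2×(13-1)! + (13-2)! = 6227020800 - 958003200 + 39916800 = 5308934400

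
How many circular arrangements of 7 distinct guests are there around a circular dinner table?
Circular: fix one position, arrange the rest. (7-1)! = 720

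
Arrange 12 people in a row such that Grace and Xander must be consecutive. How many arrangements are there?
Treat the 2 as one block: (12-2+1)! × 2! = 39916800 × 2 = 79833600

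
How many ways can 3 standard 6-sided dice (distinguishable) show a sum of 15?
Coefficient of x^15 in (x + x² + ... + x^6)^3. By inclusion-exclusion on dice exceeding 6: Σ_j (-1)^j C(3,j)·C(15-1-6j, 2) = C(3,0)·C(14,2) - C(3,1)·C(8,2) + C(3,2)·C(2,2) = 1·91 - 3·28 + 3·1 = 10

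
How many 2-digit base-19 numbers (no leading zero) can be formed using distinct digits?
First digit: 18 choices (nonzero). Then descending: 18 × 18 = 324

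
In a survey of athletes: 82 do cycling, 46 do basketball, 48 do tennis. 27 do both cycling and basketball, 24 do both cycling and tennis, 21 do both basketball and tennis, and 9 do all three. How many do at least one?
|A∪B∪C| = 82+46+48-27-24-21+9 = 113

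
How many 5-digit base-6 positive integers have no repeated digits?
First digit: 5 choices (nonzero). Then descending: 5 × 5 × 4 × 3 × 2 = 600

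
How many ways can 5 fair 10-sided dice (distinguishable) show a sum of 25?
Coefficient of x^25 in (x + x² + ... + x^10)^5. By inclusion-exclusion on dice exceeding 10: Σ_j (-1)^j C(5,j)·C(25-1-10j, 4) = C(5,0)·C(24,4) - C(5,1)·C(14,4) + C(5,2)·C(4,4) = 1·10626 - 5·1001 + 10·1 = 5631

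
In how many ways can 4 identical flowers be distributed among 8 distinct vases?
C(4+8-1, 8-1) = C(11, 7) = 330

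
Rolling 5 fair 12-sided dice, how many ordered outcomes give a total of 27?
Coefficient of x^27 in (x + x² + ... + x^12)^5. By inclusion-exclusion on dice exceeding 12: Σ_j (-1)^j C(5,j)·C(27-1-12j, 4) = C(5,0)·C(26,4) - C(5,1)·C(14,4) = 1·14950 - 5·1001 = 9945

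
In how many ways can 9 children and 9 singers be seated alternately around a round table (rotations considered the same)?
Fix one of the children: (9-1)! ways for the remaining children, × 9! ways for the singers = 40320 × 362880 = 14631321600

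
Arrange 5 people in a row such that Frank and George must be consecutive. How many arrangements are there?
Treat the 2 as one block: (5-2+1)! × 2! = 24 × 2 = 48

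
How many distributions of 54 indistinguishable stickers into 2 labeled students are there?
C(54+2-1, 2-1) = C(55, 1) = 55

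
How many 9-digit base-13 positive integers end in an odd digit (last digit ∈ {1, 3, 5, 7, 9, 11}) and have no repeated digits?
Last∈{1,3,5,7,9,11}. Last=0: 0. Last nonzero: 6×11×P(11,7) = 109771200. Total = 109771200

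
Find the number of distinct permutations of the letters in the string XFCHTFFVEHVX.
12! / (1! × 1! × 2! × 2! × 2! × 3! × 1!) = 9979200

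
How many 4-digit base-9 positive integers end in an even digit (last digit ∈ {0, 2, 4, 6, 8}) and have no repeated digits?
Last∈{0,2,4,6,8}. Last=0: 336. Last nonzero: 4×7×P(7,2) = 1176. Total = 1512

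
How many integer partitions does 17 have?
Pentagonal recurrence p(n) = p(n-1) + p(n-2) - p(n-5) - p(n-7) + p(n-12) + p(n-15) - ... gives p(0..16) = 1, 1, 2, 3, 5, 7, 11, 15, 22, 30, 42, 56, 77, 101, 135, 176, 231. p(17) = p(16) + p(15) - p(12) - p(10) + p(5) + p(2) = 231 + 176 - 77 - 42 + 7 + 2 = 297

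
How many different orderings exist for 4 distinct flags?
4! = 24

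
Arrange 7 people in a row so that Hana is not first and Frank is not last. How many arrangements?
By inclusion-exclusion: 7! - 2×(7-1)! + (7-2)! = 5040 - 1440 + 120 = 3720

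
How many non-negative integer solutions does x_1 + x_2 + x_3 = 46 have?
C(46+3-1, 3-1) = C(48, 2) = 1128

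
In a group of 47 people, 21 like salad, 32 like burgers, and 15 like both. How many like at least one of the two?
|A∪B| = |A| + |B| - |A∩B| = 21 + 32 - 15 = 38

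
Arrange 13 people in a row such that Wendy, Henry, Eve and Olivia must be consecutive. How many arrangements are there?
Treat the 4 as one block: (13-4+1)! × 4! = 3628800 × 24 = 87091200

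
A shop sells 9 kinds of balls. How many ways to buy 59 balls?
C(59+9-1, 9-1) = C(67, 8) = 6522361560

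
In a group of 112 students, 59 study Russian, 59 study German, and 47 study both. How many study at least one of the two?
|A∪B| = |A| + |B| - |A∩B| = 59 + 59 - 47 = 71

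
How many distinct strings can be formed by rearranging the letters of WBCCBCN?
7! / (1! × 1! × 3! × 2!) = 420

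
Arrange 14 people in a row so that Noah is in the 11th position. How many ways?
Fix one position: (14-1)! = 6227020800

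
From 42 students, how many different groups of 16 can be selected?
C(42,16) = 42!/(16!×26!) = 166509721602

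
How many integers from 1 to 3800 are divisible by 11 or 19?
⌊3800/11⌋ + ⌊3800/19⌋ - ⌊3800/209⌋ = 345 + 200 - 18 = 527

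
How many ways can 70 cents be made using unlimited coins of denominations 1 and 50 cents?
Coefficient of x^70 in 1/(1-x^1) · 1/(1-x^50). Use j coins of 50 for j = 0..⌊70/50⌋ = 1, the rest in 1s: 1 + 1 = 2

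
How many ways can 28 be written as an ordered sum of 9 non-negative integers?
C(28+9-1, 9-1) = C(36, 8) = 30260340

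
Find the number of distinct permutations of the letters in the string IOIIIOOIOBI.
11! / (4! × 6! × 1!) = 2310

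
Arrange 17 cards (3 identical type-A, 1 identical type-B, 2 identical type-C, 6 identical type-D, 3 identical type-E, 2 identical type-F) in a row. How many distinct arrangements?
17! / (3! × 1! × 2! × 6! × 3! × 2!) = 3430627200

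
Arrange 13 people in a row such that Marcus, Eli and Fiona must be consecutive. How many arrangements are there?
Treat the 3 as one block: (13-3+1)! × 3! = 39916800 × 6 = 239500800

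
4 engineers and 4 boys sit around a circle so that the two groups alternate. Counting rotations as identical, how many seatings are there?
Fix one of the engineers: (4-1)! ways for the remaining engineers, × 4! ways for the boys = 6 × 24 = 144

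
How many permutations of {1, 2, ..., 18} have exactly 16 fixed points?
Choose the 16 fixed points C(18,16) = 153, derange the rest: !2 = Σ_{j=0}^{2} (-1)^j·2!/j! = 2 - 2 + 1 = 1. Product = 153 × 1 = 153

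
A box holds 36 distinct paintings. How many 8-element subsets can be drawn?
C(36,8) = 36!/(8!×28!) = 30260340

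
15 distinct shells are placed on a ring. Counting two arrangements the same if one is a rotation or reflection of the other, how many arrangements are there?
(15-1)!/2 = 87178291200/2 = 43589145600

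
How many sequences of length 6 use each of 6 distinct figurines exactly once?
6! = 720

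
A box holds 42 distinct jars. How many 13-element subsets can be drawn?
C(42,13) = 42!/(13!×29!) = 25518731280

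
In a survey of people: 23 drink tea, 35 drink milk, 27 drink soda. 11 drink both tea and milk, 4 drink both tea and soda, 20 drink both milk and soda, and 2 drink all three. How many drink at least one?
|A∪B∪C| = 23+35+27-11-4-20+2 = 52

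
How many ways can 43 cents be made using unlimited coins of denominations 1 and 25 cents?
Coefficient of x^43 in 1/(1-x^1) · 1/(1-x^25). Use j coins of 25 for j = 0..⌊43/25⌋ = 1, the rest in 1s: 1 + 1 = 2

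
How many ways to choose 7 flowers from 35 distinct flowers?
C(35,7) = 35!/(7!×28!) = 6724520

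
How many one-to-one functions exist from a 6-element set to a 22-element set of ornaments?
P(22,6) = 22!/(22-6)! = 53721360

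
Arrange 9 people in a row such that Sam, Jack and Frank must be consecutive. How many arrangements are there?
Treat the 3 as one block: (9-3+1)! × 3! = 5040 × 6 = 30240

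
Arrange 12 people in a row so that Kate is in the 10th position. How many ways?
Fix one position: (12-1)! = 39916800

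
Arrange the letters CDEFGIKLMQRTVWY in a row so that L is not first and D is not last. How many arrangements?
By inclusion-exclusion: 15! - 2×(15-1)! + (15-2)! = 1307674368000 - 174356582400 + 6227020800 = 1139544806400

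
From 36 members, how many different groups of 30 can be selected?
C(36,30) = 36!/(30!×6!) = 1947792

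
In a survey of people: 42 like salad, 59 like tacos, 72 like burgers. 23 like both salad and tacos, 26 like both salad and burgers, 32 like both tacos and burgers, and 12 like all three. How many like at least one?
|A∪B∪C| = 42+59+72-23-26-32+12 = 104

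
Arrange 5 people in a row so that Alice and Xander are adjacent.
Treat as block: (5-1)! × 2! = 24 × 2 = 48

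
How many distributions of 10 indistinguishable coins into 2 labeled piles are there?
C(10+2-1, 2-1) = C(11, 1) = 11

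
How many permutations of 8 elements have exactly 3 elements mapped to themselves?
Choose the 3 fixed points C(8,3) = 56, derange the rest: !5 = Σ_{j=0}^{5} (-1)^j·5!/j! = 120 - 120 + 60 - 20 + 5 - 1 = 44. Product = 56 × 44 = 2464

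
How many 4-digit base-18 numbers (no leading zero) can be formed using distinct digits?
First digit: 17 choices (nonzero). Then descending: 17 × 17 × 16 × 15 = 69360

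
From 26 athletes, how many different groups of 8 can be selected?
C(26,8) = 26!/(8!×18!) = 1562275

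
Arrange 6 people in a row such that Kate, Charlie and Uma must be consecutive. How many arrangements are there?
Treat the 3 as one block: (6-3+1)! × 3! = 24 × 6 = 144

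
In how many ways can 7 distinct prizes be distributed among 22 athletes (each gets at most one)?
P(22,7) = 22!/(22-7)! = 859541760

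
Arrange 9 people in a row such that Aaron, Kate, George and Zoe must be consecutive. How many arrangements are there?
Treat the 4 as one block: (9-4+1)! × 4! = 720 × 24 = 17280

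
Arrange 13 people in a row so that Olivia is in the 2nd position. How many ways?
Fix one position: (13-1)! = 479001600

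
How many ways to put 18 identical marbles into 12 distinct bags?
C(18+12-1, 12-1) = C(29, 11) = 34597290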